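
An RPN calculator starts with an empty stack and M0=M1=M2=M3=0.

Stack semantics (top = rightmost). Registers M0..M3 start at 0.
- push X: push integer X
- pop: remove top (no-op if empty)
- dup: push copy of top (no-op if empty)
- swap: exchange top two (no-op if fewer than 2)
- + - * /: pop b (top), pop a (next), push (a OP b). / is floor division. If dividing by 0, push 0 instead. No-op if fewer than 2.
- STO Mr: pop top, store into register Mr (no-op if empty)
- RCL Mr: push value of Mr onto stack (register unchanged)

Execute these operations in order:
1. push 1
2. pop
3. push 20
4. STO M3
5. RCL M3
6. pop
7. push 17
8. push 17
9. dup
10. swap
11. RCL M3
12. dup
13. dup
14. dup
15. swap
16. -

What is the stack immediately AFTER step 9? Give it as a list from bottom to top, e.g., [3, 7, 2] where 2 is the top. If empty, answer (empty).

After op 1 (push 1): stack=[1] mem=[0,0,0,0]
After op 2 (pop): stack=[empty] mem=[0,0,0,0]
After op 3 (push 20): stack=[20] mem=[0,0,0,0]
After op 4 (STO M3): stack=[empty] mem=[0,0,0,20]
After op 5 (RCL M3): stack=[20] mem=[0,0,0,20]
After op 6 (pop): stack=[empty] mem=[0,0,0,20]
After op 7 (push 17): stack=[17] mem=[0,0,0,20]
After op 8 (push 17): stack=[17,17] mem=[0,0,0,20]
After op 9 (dup): stack=[17,17,17] mem=[0,0,0,20]

[17, 17, 17]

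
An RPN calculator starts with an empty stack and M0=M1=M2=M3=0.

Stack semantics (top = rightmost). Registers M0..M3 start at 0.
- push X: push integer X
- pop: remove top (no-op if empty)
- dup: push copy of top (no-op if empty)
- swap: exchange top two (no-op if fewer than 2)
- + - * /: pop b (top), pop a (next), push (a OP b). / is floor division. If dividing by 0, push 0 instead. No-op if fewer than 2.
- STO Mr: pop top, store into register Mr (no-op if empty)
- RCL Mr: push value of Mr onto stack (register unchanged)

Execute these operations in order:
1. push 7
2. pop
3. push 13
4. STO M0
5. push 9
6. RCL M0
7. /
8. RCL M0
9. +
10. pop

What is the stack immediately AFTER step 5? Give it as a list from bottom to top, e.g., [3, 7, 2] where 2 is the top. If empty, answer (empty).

After op 1 (push 7): stack=[7] mem=[0,0,0,0]
After op 2 (pop): stack=[empty] mem=[0,0,0,0]
After op 3 (push 13): stack=[13] mem=[0,0,0,0]
After op 4 (STO M0): stack=[empty] mem=[13,0,0,0]
After op 5 (push 9): stack=[9] mem=[13,0,0,0]

[9]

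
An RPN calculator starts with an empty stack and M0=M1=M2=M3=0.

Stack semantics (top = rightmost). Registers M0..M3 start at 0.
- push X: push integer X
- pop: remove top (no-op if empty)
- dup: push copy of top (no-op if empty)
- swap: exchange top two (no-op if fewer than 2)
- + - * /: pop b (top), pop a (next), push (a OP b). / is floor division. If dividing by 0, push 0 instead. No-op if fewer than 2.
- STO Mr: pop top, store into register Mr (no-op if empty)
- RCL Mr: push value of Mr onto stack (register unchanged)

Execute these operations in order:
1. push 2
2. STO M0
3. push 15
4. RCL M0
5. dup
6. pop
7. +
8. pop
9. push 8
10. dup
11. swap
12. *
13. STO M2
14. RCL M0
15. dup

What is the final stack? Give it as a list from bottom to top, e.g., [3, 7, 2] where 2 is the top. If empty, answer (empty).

After op 1 (push 2): stack=[2] mem=[0,0,0,0]
After op 2 (STO M0): stack=[empty] mem=[2,0,0,0]
After op 3 (push 15): stack=[15] mem=[2,0,0,0]
After op 4 (RCL M0): stack=[15,2] mem=[2,0,0,0]
After op 5 (dup): stack=[15,2,2] mem=[2,0,0,0]
After op 6 (pop): stack=[15,2] mem=[2,0,0,0]
After op 7 (+): stack=[17] mem=[2,0,0,0]
After op 8 (pop): stack=[empty] mem=[2,0,0,0]
After op 9 (push 8): stack=[8] mem=[2,0,0,0]
After op 10 (dup): stack=[8,8] mem=[2,0,0,0]
After op 11 (swap): stack=[8,8] mem=[2,0,0,0]
After op 12 (*): stack=[64] mem=[2,0,0,0]
After op 13 (STO M2): stack=[empty] mem=[2,0,64,0]
After op 14 (RCL M0): stack=[2] mem=[2,0,64,0]
After op 15 (dup): stack=[2,2] mem=[2,0,64,0]

Answer: [2, 2]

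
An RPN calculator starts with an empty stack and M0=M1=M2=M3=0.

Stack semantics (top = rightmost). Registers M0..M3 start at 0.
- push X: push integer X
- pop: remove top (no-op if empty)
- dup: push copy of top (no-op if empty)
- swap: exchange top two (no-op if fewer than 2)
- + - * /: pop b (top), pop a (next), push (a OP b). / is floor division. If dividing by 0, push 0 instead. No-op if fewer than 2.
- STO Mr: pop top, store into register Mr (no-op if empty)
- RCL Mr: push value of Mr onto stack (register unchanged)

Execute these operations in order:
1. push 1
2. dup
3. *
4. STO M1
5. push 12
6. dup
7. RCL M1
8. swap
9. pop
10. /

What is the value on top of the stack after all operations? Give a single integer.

After op 1 (push 1): stack=[1] mem=[0,0,0,0]
After op 2 (dup): stack=[1,1] mem=[0,0,0,0]
After op 3 (*): stack=[1] mem=[0,0,0,0]
After op 4 (STO M1): stack=[empty] mem=[0,1,0,0]
After op 5 (push 12): stack=[12] mem=[0,1,0,0]
After op 6 (dup): stack=[12,12] mem=[0,1,0,0]
After op 7 (RCL M1): stack=[12,12,1] mem=[0,1,0,0]
After op 8 (swap): stack=[12,1,12] mem=[0,1,0,0]
After op 9 (pop): stack=[12,1] mem=[0,1,0,0]
After op 10 (/): stack=[12] mem=[0,1,0,0]

Answer: 12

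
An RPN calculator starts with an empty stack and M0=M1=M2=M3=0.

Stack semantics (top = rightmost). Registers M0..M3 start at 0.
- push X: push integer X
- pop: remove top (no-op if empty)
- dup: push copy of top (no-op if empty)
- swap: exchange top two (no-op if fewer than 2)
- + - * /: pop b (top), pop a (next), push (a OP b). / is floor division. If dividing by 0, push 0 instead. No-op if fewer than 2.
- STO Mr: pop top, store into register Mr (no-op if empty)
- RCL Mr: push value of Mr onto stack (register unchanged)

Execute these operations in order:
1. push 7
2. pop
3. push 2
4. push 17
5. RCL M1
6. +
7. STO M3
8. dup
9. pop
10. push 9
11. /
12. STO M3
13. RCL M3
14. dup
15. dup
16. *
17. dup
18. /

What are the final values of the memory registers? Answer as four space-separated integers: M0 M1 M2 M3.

After op 1 (push 7): stack=[7] mem=[0,0,0,0]
After op 2 (pop): stack=[empty] mem=[0,0,0,0]
After op 3 (push 2): stack=[2] mem=[0,0,0,0]
After op 4 (push 17): stack=[2,17] mem=[0,0,0,0]
After op 5 (RCL M1): stack=[2,17,0] mem=[0,0,0,0]
After op 6 (+): stack=[2,17] mem=[0,0,0,0]
After op 7 (STO M3): stack=[2] mem=[0,0,0,17]
After op 8 (dup): stack=[2,2] mem=[0,0,0,17]
After op 9 (pop): stack=[2] mem=[0,0,0,17]
After op 10 (push 9): stack=[2,9] mem=[0,0,0,17]
After op 11 (/): stack=[0] mem=[0,0,0,17]
After op 12 (STO M3): stack=[empty] mem=[0,0,0,0]
After op 13 (RCL M3): stack=[0] mem=[0,0,0,0]
After op 14 (dup): stack=[0,0] mem=[0,0,0,0]
After op 15 (dup): stack=[0,0,0] mem=[0,0,0,0]
After op 16 (*): stack=[0,0] mem=[0,0,0,0]
After op 17 (dup): stack=[0,0,0] mem=[0,0,0,0]
After op 18 (/): stack=[0,0] mem=[0,0,0,0]

Answer: 0 0 0 0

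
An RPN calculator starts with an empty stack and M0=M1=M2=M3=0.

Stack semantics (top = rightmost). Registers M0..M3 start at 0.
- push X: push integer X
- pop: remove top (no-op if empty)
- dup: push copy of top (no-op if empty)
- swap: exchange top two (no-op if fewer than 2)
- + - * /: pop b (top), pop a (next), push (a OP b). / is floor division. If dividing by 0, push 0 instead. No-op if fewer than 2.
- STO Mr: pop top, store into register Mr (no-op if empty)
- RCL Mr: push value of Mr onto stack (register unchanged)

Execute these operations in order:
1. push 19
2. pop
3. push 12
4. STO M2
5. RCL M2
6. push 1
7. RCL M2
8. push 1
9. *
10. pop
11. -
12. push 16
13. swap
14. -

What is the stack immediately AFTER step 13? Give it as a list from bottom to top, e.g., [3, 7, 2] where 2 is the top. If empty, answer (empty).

After op 1 (push 19): stack=[19] mem=[0,0,0,0]
After op 2 (pop): stack=[empty] mem=[0,0,0,0]
After op 3 (push 12): stack=[12] mem=[0,0,0,0]
After op 4 (STO M2): stack=[empty] mem=[0,0,12,0]
After op 5 (RCL M2): stack=[12] mem=[0,0,12,0]
After op 6 (push 1): stack=[12,1] mem=[0,0,12,0]
After op 7 (RCL M2): stack=[12,1,12] mem=[0,0,12,0]
After op 8 (push 1): stack=[12,1,12,1] mem=[0,0,12,0]
After op 9 (*): stack=[12,1,12] mem=[0,0,12,0]
After op 10 (pop): stack=[12,1] mem=[0,0,12,0]
After op 11 (-): stack=[11] mem=[0,0,12,0]
After op 12 (push 16): stack=[11,16] mem=[0,0,12,0]
After op 13 (swap): stack=[16,11] mem=[0,0,12,0]

[16, 11]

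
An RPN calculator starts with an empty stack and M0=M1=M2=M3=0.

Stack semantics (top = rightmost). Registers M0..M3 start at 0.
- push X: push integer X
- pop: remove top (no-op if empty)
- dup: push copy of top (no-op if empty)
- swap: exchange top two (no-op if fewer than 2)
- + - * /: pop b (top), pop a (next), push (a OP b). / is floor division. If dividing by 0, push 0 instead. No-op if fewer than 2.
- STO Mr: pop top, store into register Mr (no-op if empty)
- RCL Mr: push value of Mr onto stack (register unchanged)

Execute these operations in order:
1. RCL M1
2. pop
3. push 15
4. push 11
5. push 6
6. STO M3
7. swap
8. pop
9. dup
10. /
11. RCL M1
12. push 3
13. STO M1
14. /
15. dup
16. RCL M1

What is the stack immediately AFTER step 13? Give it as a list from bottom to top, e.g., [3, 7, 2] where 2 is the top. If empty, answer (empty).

After op 1 (RCL M1): stack=[0] mem=[0,0,0,0]
After op 2 (pop): stack=[empty] mem=[0,0,0,0]
After op 3 (push 15): stack=[15] mem=[0,0,0,0]
After op 4 (push 11): stack=[15,11] mem=[0,0,0,0]
After op 5 (push 6): stack=[15,11,6] mem=[0,0,0,0]
After op 6 (STO M3): stack=[15,11] mem=[0,0,0,6]
After op 7 (swap): stack=[11,15] mem=[0,0,0,6]
After op 8 (pop): stack=[11] mem=[0,0,0,6]
After op 9 (dup): stack=[11,11] mem=[0,0,0,6]
After op 10 (/): stack=[1] mem=[0,0,0,6]
After op 11 (RCL M1): stack=[1,0] mem=[0,0,0,6]
After op 12 (push 3): stack=[1,0,3] mem=[0,0,0,6]
After op 13 (STO M1): stack=[1,0] mem=[0,3,0,6]

[1, 0]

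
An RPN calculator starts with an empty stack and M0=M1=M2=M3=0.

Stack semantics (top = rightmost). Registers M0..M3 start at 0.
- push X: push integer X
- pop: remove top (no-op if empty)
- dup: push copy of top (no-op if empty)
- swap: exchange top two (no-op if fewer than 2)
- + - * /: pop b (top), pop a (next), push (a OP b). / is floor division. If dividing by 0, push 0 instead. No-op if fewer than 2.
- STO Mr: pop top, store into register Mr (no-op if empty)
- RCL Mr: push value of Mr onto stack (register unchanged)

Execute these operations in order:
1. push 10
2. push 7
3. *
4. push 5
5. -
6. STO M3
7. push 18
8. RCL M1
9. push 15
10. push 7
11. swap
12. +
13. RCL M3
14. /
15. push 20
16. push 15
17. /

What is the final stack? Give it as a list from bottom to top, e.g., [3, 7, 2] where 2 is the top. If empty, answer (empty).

After op 1 (push 10): stack=[10] mem=[0,0,0,0]
After op 2 (push 7): stack=[10,7] mem=[0,0,0,0]
After op 3 (*): stack=[70] mem=[0,0,0,0]
After op 4 (push 5): stack=[70,5] mem=[0,0,0,0]
After op 5 (-): stack=[65] mem=[0,0,0,0]
After op 6 (STO M3): stack=[empty] mem=[0,0,0,65]
After op 7 (push 18): stack=[18] mem=[0,0,0,65]
After op 8 (RCL M1): stack=[18,0] mem=[0,0,0,65]
After op 9 (push 15): stack=[18,0,15] mem=[0,0,0,65]
After op 10 (push 7): stack=[18,0,15,7] mem=[0,0,0,65]
After op 11 (swap): stack=[18,0,7,15] mem=[0,0,0,65]
After op 12 (+): stack=[18,0,22] mem=[0,0,0,65]
After op 13 (RCL M3): stack=[18,0,22,65] mem=[0,0,0,65]
After op 14 (/): stack=[18,0,0] mem=[0,0,0,65]
After op 15 (push 20): stack=[18,0,0,20] mem=[0,0,0,65]
After op 16 (push 15): stack=[18,0,0,20,15] mem=[0,0,0,65]
After op 17 (/): stack=[18,0,0,1] mem=[0,0,0,65]

Answer: [18, 0, 0, 1]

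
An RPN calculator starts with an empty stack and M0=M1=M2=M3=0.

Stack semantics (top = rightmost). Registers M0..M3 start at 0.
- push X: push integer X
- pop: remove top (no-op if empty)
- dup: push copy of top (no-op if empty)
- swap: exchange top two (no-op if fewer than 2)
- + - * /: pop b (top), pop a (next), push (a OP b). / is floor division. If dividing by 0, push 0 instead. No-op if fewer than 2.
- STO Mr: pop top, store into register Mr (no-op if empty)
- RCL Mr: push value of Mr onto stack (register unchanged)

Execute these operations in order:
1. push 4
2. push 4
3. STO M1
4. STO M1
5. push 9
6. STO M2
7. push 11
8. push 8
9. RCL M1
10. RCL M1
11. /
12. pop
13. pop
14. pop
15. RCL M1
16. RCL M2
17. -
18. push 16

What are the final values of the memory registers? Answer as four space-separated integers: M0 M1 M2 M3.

Answer: 0 4 9 0

Derivation:
After op 1 (push 4): stack=[4] mem=[0,0,0,0]
After op 2 (push 4): stack=[4,4] mem=[0,0,0,0]
After op 3 (STO M1): stack=[4] mem=[0,4,0,0]
After op 4 (STO M1): stack=[empty] mem=[0,4,0,0]
After op 5 (push 9): stack=[9] mem=[0,4,0,0]
After op 6 (STO M2): stack=[empty] mem=[0,4,9,0]
After op 7 (push 11): stack=[11] mem=[0,4,9,0]
After op 8 (push 8): stack=[11,8] mem=[0,4,9,0]
After op 9 (RCL M1): stack=[11,8,4] mem=[0,4,9,0]
After op 10 (RCL M1): stack=[11,8,4,4] mem=[0,4,9,0]
After op 11 (/): stack=[11,8,1] mem=[0,4,9,0]
After op 12 (pop): stack=[11,8] mem=[0,4,9,0]
After op 13 (pop): stack=[11] mem=[0,4,9,0]
After op 14 (pop): stack=[empty] mem=[0,4,9,0]
After op 15 (RCL M1): stack=[4] mem=[0,4,9,0]
After op 16 (RCL M2): stack=[4,9] mem=[0,4,9,0]
After op 17 (-): stack=[-5] mem=[0,4,9,0]
After op 18 (push 16): stack=[-5,16] mem=[0,4,9,0]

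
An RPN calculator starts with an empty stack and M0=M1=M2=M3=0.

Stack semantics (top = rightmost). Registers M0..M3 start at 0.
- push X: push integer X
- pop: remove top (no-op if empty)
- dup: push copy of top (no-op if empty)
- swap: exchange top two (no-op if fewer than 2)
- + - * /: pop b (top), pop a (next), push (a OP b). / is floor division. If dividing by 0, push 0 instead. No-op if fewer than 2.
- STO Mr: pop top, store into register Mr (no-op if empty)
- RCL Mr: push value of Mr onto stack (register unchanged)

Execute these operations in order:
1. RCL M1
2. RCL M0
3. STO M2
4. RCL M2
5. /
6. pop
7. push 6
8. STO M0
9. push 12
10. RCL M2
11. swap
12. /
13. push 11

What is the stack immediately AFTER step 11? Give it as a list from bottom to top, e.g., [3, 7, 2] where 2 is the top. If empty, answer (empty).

After op 1 (RCL M1): stack=[0] mem=[0,0,0,0]
After op 2 (RCL M0): stack=[0,0] mem=[0,0,0,0]
After op 3 (STO M2): stack=[0] mem=[0,0,0,0]
After op 4 (RCL M2): stack=[0,0] mem=[0,0,0,0]
After op 5 (/): stack=[0] mem=[0,0,0,0]
After op 6 (pop): stack=[empty] mem=[0,0,0,0]
After op 7 (push 6): stack=[6] mem=[0,0,0,0]
After op 8 (STO M0): stack=[empty] mem=[6,0,0,0]
After op 9 (push 12): stack=[12] mem=[6,0,0,0]
After op 10 (RCL M2): stack=[12,0] mem=[6,0,0,0]
After op 11 (swap): stack=[0,12] mem=[6,0,0,0]

[0, 12]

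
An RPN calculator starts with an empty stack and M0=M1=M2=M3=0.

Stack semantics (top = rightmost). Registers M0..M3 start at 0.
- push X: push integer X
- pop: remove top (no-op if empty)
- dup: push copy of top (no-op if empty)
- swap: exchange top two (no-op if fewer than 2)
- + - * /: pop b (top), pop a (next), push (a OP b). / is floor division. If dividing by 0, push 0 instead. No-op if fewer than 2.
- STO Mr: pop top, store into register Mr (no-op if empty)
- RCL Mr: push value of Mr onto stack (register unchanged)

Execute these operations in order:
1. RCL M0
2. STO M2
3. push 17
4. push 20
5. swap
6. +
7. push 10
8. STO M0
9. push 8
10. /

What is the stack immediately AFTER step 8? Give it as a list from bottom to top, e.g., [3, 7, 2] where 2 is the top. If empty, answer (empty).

After op 1 (RCL M0): stack=[0] mem=[0,0,0,0]
After op 2 (STO M2): stack=[empty] mem=[0,0,0,0]
After op 3 (push 17): stack=[17] mem=[0,0,0,0]
After op 4 (push 20): stack=[17,20] mem=[0,0,0,0]
After op 5 (swap): stack=[20,17] mem=[0,0,0,0]
After op 6 (+): stack=[37] mem=[0,0,0,0]
After op 7 (push 10): stack=[37,10] mem=[0,0,0,0]
After op 8 (STO M0): stack=[37] mem=[10,0,0,0]

[37]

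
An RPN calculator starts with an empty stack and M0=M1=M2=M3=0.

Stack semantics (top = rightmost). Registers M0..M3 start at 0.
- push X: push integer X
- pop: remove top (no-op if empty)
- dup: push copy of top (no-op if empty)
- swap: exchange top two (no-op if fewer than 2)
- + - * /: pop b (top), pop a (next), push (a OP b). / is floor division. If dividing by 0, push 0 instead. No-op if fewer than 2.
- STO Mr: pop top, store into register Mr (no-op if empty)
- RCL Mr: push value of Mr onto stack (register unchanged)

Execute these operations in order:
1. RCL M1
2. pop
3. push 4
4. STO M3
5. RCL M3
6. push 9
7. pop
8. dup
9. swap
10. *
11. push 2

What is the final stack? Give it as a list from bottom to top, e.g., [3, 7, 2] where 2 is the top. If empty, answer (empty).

After op 1 (RCL M1): stack=[0] mem=[0,0,0,0]
After op 2 (pop): stack=[empty] mem=[0,0,0,0]
After op 3 (push 4): stack=[4] mem=[0,0,0,0]
After op 4 (STO M3): stack=[empty] mem=[0,0,0,4]
After op 5 (RCL M3): stack=[4] mem=[0,0,0,4]
After op 6 (push 9): stack=[4,9] mem=[0,0,0,4]
After op 7 (pop): stack=[4] mem=[0,0,0,4]
After op 8 (dup): stack=[4,4] mem=[0,0,0,4]
After op 9 (swap): stack=[4,4] mem=[0,0,0,4]
After op 10 (*): stack=[16] mem=[0,0,0,4]
After op 11 (push 2): stack=[16,2] mem=[0,0,0,4]

Answer: [16, 2]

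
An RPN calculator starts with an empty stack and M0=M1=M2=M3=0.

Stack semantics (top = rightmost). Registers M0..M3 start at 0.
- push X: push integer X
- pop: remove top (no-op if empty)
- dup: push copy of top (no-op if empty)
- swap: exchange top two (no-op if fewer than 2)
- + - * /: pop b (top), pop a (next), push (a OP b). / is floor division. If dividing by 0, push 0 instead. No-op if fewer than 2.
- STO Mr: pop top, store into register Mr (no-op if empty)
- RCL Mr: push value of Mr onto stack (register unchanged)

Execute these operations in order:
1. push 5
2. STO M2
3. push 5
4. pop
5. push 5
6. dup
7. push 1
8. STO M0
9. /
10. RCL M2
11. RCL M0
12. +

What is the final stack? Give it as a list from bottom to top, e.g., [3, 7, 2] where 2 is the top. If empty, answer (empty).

After op 1 (push 5): stack=[5] mem=[0,0,0,0]
After op 2 (STO M2): stack=[empty] mem=[0,0,5,0]
After op 3 (push 5): stack=[5] mem=[0,0,5,0]
After op 4 (pop): stack=[empty] mem=[0,0,5,0]
After op 5 (push 5): stack=[5] mem=[0,0,5,0]
After op 6 (dup): stack=[5,5] mem=[0,0,5,0]
After op 7 (push 1): stack=[5,5,1] mem=[0,0,5,0]
After op 8 (STO M0): stack=[5,5] mem=[1,0,5,0]
After op 9 (/): stack=[1] mem=[1,0,5,0]
After op 10 (RCL M2): stack=[1,5] mem=[1,0,5,0]
After op 11 (RCL M0): stack=[1,5,1] mem=[1,0,5,0]
After op 12 (+): stack=[1,6] mem=[1,0,5,0]

Answer: [1, 6]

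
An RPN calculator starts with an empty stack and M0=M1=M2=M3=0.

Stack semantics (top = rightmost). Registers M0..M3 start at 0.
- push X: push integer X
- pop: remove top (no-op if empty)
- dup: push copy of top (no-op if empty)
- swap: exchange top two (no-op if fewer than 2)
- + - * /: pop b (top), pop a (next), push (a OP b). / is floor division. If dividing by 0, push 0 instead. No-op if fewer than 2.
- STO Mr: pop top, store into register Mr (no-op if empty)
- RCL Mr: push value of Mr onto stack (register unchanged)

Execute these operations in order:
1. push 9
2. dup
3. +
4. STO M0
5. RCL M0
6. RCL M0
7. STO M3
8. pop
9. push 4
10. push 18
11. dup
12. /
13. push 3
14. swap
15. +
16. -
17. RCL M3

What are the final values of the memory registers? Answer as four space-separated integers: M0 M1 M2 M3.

After op 1 (push 9): stack=[9] mem=[0,0,0,0]
After op 2 (dup): stack=[9,9] mem=[0,0,0,0]
After op 3 (+): stack=[18] mem=[0,0,0,0]
After op 4 (STO M0): stack=[empty] mem=[18,0,0,0]
After op 5 (RCL M0): stack=[18] mem=[18,0,0,0]
After op 6 (RCL M0): stack=[18,18] mem=[18,0,0,0]
After op 7 (STO M3): stack=[18] mem=[18,0,0,18]
After op 8 (pop): stack=[empty] mem=[18,0,0,18]
After op 9 (push 4): stack=[4] mem=[18,0,0,18]
After op 10 (push 18): stack=[4,18] mem=[18,0,0,18]
After op 11 (dup): stack=[4,18,18] mem=[18,0,0,18]
After op 12 (/): stack=[4,1] mem=[18,0,0,18]
After op 13 (push 3): stack=[4,1,3] mem=[18,0,0,18]
After op 14 (swap): stack=[4,3,1] mem=[18,0,0,18]
After op 15 (+): stack=[4,4] mem=[18,0,0,18]
After op 16 (-): stack=[0] mem=[18,0,0,18]
After op 17 (RCL M3): stack=[0,18] mem=[18,0,0,18]

Answer: 18 0 0 18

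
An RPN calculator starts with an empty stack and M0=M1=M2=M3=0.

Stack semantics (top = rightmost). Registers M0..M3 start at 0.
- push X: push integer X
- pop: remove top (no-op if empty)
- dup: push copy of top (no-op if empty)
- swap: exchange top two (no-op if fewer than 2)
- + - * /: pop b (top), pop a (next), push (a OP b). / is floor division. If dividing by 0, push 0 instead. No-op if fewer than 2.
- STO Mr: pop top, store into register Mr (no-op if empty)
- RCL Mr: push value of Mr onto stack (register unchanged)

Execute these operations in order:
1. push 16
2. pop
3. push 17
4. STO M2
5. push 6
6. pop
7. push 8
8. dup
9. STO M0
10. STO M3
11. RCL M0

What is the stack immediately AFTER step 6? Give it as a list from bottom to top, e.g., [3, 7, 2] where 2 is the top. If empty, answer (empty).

After op 1 (push 16): stack=[16] mem=[0,0,0,0]
After op 2 (pop): stack=[empty] mem=[0,0,0,0]
After op 3 (push 17): stack=[17] mem=[0,0,0,0]
After op 4 (STO M2): stack=[empty] mem=[0,0,17,0]
After op 5 (push 6): stack=[6] mem=[0,0,17,0]
After op 6 (pop): stack=[empty] mem=[0,0,17,0]

(empty)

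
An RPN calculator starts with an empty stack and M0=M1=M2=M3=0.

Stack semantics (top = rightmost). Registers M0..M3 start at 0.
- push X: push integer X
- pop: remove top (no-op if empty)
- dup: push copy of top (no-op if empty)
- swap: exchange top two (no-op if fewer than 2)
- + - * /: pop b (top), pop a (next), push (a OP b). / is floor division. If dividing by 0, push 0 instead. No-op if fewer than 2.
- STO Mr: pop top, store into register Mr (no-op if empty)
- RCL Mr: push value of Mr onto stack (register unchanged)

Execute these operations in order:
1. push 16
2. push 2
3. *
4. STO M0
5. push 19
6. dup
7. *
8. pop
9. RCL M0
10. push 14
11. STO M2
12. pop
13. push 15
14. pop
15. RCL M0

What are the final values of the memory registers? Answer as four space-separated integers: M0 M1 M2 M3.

Answer: 32 0 14 0

Derivation:
After op 1 (push 16): stack=[16] mem=[0,0,0,0]
After op 2 (push 2): stack=[16,2] mem=[0,0,0,0]
After op 3 (*): stack=[32] mem=[0,0,0,0]
After op 4 (STO M0): stack=[empty] mem=[32,0,0,0]
After op 5 (push 19): stack=[19] mem=[32,0,0,0]
After op 6 (dup): stack=[19,19] mem=[32,0,0,0]
After op 7 (*): stack=[361] mem=[32,0,0,0]
After op 8 (pop): stack=[empty] mem=[32,0,0,0]
After op 9 (RCL M0): stack=[32] mem=[32,0,0,0]
After op 10 (push 14): stack=[32,14] mem=[32,0,0,0]
After op 11 (STO M2): stack=[32] mem=[32,0,14,0]
After op 12 (pop): stack=[empty] mem=[32,0,14,0]
After op 13 (push 15): stack=[15] mem=[32,0,14,0]
After op 14 (pop): stack=[empty] mem=[32,0,14,0]
After op 15 (RCL M0): stack=[32] mem=[32,0,14,0]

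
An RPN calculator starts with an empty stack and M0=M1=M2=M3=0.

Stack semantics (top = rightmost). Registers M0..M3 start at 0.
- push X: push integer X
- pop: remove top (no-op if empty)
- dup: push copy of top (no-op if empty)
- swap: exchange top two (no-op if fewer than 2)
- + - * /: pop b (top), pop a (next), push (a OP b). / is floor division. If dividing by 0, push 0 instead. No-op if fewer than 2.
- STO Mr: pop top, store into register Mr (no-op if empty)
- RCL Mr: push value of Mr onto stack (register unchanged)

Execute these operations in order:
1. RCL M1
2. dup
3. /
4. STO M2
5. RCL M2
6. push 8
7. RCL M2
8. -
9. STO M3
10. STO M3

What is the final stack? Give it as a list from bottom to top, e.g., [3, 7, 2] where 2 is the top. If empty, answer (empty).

After op 1 (RCL M1): stack=[0] mem=[0,0,0,0]
After op 2 (dup): stack=[0,0] mem=[0,0,0,0]
After op 3 (/): stack=[0] mem=[0,0,0,0]
After op 4 (STO M2): stack=[empty] mem=[0,0,0,0]
After op 5 (RCL M2): stack=[0] mem=[0,0,0,0]
After op 6 (push 8): stack=[0,8] mem=[0,0,0,0]
After op 7 (RCL M2): stack=[0,8,0] mem=[0,0,0,0]
After op 8 (-): stack=[0,8] mem=[0,0,0,0]
After op 9 (STO M3): stack=[0] mem=[0,0,0,8]
After op 10 (STO M3): stack=[empty] mem=[0,0,0,0]

Answer: (empty)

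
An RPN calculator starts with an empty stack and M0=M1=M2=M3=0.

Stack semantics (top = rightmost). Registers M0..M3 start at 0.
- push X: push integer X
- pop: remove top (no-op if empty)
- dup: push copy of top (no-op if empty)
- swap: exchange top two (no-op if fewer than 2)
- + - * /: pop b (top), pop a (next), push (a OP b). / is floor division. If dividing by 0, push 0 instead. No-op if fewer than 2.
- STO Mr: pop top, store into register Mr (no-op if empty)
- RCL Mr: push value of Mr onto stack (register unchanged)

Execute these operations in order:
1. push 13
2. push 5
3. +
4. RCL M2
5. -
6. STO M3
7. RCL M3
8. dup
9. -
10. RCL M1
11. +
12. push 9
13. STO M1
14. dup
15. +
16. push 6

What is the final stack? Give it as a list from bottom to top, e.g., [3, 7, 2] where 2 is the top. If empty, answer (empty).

After op 1 (push 13): stack=[13] mem=[0,0,0,0]
After op 2 (push 5): stack=[13,5] mem=[0,0,0,0]
After op 3 (+): stack=[18] mem=[0,0,0,0]
After op 4 (RCL M2): stack=[18,0] mem=[0,0,0,0]
After op 5 (-): stack=[18] mem=[0,0,0,0]
After op 6 (STO M3): stack=[empty] mem=[0,0,0,18]
After op 7 (RCL M3): stack=[18] mem=[0,0,0,18]
After op 8 (dup): stack=[18,18] mem=[0,0,0,18]
After op 9 (-): stack=[0] mem=[0,0,0,18]
After op 10 (RCL M1): stack=[0,0] mem=[0,0,0,18]
After op 11 (+): stack=[0] mem=[0,0,0,18]
After op 12 (push 9): stack=[0,9] mem=[0,0,0,18]
After op 13 (STO M1): stack=[0] mem=[0,9,0,18]
After op 14 (dup): stack=[0,0] mem=[0,9,0,18]
After op 15 (+): stack=[0] mem=[0,9,0,18]
After op 16 (push 6): stack=[0,6] mem=[0,9,0,18]

Answer: [0, 6]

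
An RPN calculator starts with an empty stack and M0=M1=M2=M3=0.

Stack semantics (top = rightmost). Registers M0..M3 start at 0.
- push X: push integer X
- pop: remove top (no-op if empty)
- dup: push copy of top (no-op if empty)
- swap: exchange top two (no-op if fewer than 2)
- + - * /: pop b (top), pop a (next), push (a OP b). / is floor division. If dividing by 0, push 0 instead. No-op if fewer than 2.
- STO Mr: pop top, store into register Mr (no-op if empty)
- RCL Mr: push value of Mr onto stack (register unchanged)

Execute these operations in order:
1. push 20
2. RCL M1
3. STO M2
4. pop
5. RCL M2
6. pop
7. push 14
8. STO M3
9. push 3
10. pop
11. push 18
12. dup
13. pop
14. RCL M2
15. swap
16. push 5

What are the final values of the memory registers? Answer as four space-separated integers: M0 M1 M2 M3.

After op 1 (push 20): stack=[20] mem=[0,0,0,0]
After op 2 (RCL M1): stack=[20,0] mem=[0,0,0,0]
After op 3 (STO M2): stack=[20] mem=[0,0,0,0]
After op 4 (pop): stack=[empty] mem=[0,0,0,0]
After op 5 (RCL M2): stack=[0] mem=[0,0,0,0]
After op 6 (pop): stack=[empty] mem=[0,0,0,0]
After op 7 (push 14): stack=[14] mem=[0,0,0,0]
After op 8 (STO M3): stack=[empty] mem=[0,0,0,14]
After op 9 (push 3): stack=[3] mem=[0,0,0,14]
After op 10 (pop): stack=[empty] mem=[0,0,0,14]
After op 11 (push 18): stack=[18] mem=[0,0,0,14]
After op 12 (dup): stack=[18,18] mem=[0,0,0,14]
After op 13 (pop): stack=[18] mem=[0,0,0,14]
After op 14 (RCL M2): stack=[18,0] mem=[0,0,0,14]
After op 15 (swap): stack=[0,18] mem=[0,0,0,14]
After op 16 (push 5): stack=[0,18,5] mem=[0,0,0,14]

Answer: 0 0 0 14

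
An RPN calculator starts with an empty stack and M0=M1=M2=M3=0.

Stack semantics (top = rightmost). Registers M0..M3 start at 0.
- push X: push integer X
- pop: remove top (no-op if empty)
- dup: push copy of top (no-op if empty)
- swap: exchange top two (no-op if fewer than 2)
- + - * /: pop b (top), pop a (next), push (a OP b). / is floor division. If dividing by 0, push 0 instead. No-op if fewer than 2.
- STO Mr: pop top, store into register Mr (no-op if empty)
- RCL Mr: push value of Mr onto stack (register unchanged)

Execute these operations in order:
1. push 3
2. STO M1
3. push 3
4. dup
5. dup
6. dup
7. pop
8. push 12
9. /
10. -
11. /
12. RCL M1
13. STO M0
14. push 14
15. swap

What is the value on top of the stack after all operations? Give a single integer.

Answer: 1

Derivation:
After op 1 (push 3): stack=[3] mem=[0,0,0,0]
After op 2 (STO M1): stack=[empty] mem=[0,3,0,0]
After op 3 (push 3): stack=[3] mem=[0,3,0,0]
After op 4 (dup): stack=[3,3] mem=[0,3,0,0]
After op 5 (dup): stack=[3,3,3] mem=[0,3,0,0]
After op 6 (dup): stack=[3,3,3,3] mem=[0,3,0,0]
After op 7 (pop): stack=[3,3,3] mem=[0,3,0,0]
After op 8 (push 12): stack=[3,3,3,12] mem=[0,3,0,0]
After op 9 (/): stack=[3,3,0] mem=[0,3,0,0]
After op 10 (-): stack=[3,3] mem=[0,3,0,0]
After op 11 (/): stack=[1] mem=[0,3,0,0]
After op 12 (RCL M1): stack=[1,3] mem=[0,3,0,0]
After op 13 (STO M0): stack=[1] mem=[3,3,0,0]
After op 14 (push 14): stack=[1,14] mem=[3,3,0,0]
After op 15 (swap): stack=[14,1] mem=[3,3,0,0]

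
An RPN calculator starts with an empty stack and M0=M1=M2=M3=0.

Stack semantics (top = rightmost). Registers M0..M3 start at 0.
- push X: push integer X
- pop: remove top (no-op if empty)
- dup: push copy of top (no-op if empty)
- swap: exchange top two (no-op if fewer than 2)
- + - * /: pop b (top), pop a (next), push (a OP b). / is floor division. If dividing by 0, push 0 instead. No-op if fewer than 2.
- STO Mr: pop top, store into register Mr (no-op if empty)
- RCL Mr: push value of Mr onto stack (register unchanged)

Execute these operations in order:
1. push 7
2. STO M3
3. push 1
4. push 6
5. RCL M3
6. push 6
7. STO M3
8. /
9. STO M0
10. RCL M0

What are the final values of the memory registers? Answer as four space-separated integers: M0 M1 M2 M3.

Answer: 0 0 0 6

Derivation:
After op 1 (push 7): stack=[7] mem=[0,0,0,0]
After op 2 (STO M3): stack=[empty] mem=[0,0,0,7]
After op 3 (push 1): stack=[1] mem=[0,0,0,7]
After op 4 (push 6): stack=[1,6] mem=[0,0,0,7]
After op 5 (RCL M3): stack=[1,6,7] mem=[0,0,0,7]
After op 6 (push 6): stack=[1,6,7,6] mem=[0,0,0,7]
After op 7 (STO M3): stack=[1,6,7] mem=[0,0,0,6]
After op 8 (/): stack=[1,0] mem=[0,0,0,6]
After op 9 (STO M0): stack=[1] mem=[0,0,0,6]
After op 10 (RCL M0): stack=[1,0] mem=[0,0,0,6]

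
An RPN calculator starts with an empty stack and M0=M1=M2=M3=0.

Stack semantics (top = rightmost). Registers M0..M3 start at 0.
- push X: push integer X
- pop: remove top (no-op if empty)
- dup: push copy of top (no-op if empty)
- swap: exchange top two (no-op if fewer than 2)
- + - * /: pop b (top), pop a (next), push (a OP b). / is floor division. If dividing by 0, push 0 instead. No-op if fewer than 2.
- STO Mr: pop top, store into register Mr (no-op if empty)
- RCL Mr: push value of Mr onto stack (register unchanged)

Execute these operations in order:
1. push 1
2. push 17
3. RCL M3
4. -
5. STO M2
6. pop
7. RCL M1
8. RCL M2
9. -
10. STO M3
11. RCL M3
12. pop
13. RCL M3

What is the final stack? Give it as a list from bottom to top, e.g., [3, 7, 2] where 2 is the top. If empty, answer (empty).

Answer: [-17]

Derivation:
After op 1 (push 1): stack=[1] mem=[0,0,0,0]
After op 2 (push 17): stack=[1,17] mem=[0,0,0,0]
After op 3 (RCL M3): stack=[1,17,0] mem=[0,0,0,0]
After op 4 (-): stack=[1,17] mem=[0,0,0,0]
After op 5 (STO M2): stack=[1] mem=[0,0,17,0]
After op 6 (pop): stack=[empty] mem=[0,0,17,0]
After op 7 (RCL M1): stack=[0] mem=[0,0,17,0]
After op 8 (RCL M2): stack=[0,17] mem=[0,0,17,0]
After op 9 (-): stack=[-17] mem=[0,0,17,0]
After op 10 (STO M3): stack=[empty] mem=[0,0,17,-17]
After op 11 (RCL M3): stack=[-17] mem=[0,0,17,-17]
After op 12 (pop): stack=[empty] mem=[0,0,17,-17]
After op 13 (RCL M3): stack=[-17] mem=[0,0,17,-17]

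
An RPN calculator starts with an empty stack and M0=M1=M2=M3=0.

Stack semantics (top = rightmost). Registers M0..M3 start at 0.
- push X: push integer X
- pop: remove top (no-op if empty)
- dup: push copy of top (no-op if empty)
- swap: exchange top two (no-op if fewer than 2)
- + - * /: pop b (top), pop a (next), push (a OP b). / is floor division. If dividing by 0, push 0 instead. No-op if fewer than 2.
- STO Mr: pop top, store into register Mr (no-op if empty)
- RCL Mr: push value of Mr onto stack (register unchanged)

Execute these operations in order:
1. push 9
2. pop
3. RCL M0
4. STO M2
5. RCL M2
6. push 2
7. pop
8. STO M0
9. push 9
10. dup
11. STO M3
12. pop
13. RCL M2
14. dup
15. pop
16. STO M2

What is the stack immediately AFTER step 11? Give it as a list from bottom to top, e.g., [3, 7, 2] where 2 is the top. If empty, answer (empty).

After op 1 (push 9): stack=[9] mem=[0,0,0,0]
After op 2 (pop): stack=[empty] mem=[0,0,0,0]
After op 3 (RCL M0): stack=[0] mem=[0,0,0,0]
After op 4 (STO M2): stack=[empty] mem=[0,0,0,0]
After op 5 (RCL M2): stack=[0] mem=[0,0,0,0]
After op 6 (push 2): stack=[0,2] mem=[0,0,0,0]
After op 7 (pop): stack=[0] mem=[0,0,0,0]
After op 8 (STO M0): stack=[empty] mem=[0,0,0,0]
After op 9 (push 9): stack=[9] mem=[0,0,0,0]
After op 10 (dup): stack=[9,9] mem=[0,0,0,0]
After op 11 (STO M3): stack=[9] mem=[0,0,0,9]

[9]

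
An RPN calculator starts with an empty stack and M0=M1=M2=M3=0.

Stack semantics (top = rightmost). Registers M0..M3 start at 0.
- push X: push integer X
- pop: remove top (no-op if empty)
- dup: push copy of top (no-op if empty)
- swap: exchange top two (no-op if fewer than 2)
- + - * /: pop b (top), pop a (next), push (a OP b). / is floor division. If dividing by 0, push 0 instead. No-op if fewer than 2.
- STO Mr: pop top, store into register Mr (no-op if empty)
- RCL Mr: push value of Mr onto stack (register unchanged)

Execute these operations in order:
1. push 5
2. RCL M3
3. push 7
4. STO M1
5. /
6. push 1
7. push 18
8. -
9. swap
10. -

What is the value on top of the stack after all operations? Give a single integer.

Answer: -17

Derivation:
After op 1 (push 5): stack=[5] mem=[0,0,0,0]
After op 2 (RCL M3): stack=[5,0] mem=[0,0,0,0]
After op 3 (push 7): stack=[5,0,7] mem=[0,0,0,0]
After op 4 (STO M1): stack=[5,0] mem=[0,7,0,0]
After op 5 (/): stack=[0] mem=[0,7,0,0]
After op 6 (push 1): stack=[0,1] mem=[0,7,0,0]
After op 7 (push 18): stack=[0,1,18] mem=[0,7,0,0]
After op 8 (-): stack=[0,-17] mem=[0,7,0,0]
After op 9 (swap): stack=[-17,0] mem=[0,7,0,0]
After op 10 (-): stack=[-17] mem=[0,7,0,0]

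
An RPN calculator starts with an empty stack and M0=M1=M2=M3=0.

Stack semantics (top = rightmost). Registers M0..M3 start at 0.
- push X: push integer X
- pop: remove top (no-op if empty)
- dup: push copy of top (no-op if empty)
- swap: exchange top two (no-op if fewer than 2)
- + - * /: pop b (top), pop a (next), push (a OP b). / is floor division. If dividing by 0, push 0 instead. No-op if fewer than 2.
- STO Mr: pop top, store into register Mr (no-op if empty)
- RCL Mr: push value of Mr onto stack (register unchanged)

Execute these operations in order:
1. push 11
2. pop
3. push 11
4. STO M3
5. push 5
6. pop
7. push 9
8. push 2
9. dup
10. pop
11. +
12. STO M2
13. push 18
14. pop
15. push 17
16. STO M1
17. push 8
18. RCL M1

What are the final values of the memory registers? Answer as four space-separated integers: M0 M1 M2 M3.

Answer: 0 17 11 11

Derivation:
After op 1 (push 11): stack=[11] mem=[0,0,0,0]
After op 2 (pop): stack=[empty] mem=[0,0,0,0]
After op 3 (push 11): stack=[11] mem=[0,0,0,0]
After op 4 (STO M3): stack=[empty] mem=[0,0,0,11]
After op 5 (push 5): stack=[5] mem=[0,0,0,11]
After op 6 (pop): stack=[empty] mem=[0,0,0,11]
After op 7 (push 9): stack=[9] mem=[0,0,0,11]
After op 8 (push 2): stack=[9,2] mem=[0,0,0,11]
After op 9 (dup): stack=[9,2,2] mem=[0,0,0,11]
After op 10 (pop): stack=[9,2] mem=[0,0,0,11]
After op 11 (+): stack=[11] mem=[0,0,0,11]
After op 12 (STO M2): stack=[empty] mem=[0,0,11,11]
After op 13 (push 18): stack=[18] mem=[0,0,11,11]
After op 14 (pop): stack=[empty] mem=[0,0,11,11]
After op 15 (push 17): stack=[17] mem=[0,0,11,11]
After op 16 (STO M1): stack=[empty] mem=[0,17,11,11]
After op 17 (push 8): stack=[8] mem=[0,17,11,11]
After op 18 (RCL M1): stack=[8,17] mem=[0,17,11,11]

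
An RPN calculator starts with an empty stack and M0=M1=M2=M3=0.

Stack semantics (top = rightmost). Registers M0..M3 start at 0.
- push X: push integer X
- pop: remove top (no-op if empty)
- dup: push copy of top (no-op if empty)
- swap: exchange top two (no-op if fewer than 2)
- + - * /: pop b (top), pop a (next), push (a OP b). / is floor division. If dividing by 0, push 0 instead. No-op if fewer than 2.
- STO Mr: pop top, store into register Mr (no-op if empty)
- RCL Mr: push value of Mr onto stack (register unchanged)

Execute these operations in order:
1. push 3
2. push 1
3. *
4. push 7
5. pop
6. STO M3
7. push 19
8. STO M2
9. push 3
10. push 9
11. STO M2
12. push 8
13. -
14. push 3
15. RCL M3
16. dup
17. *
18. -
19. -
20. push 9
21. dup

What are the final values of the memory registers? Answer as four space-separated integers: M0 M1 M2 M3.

After op 1 (push 3): stack=[3] mem=[0,0,0,0]
After op 2 (push 1): stack=[3,1] mem=[0,0,0,0]
After op 3 (*): stack=[3] mem=[0,0,0,0]
After op 4 (push 7): stack=[3,7] mem=[0,0,0,0]
After op 5 (pop): stack=[3] mem=[0,0,0,0]
After op 6 (STO M3): stack=[empty] mem=[0,0,0,3]
After op 7 (push 19): stack=[19] mem=[0,0,0,3]
After op 8 (STO M2): stack=[empty] mem=[0,0,19,3]
After op 9 (push 3): stack=[3] mem=[0,0,19,3]
After op 10 (push 9): stack=[3,9] mem=[0,0,19,3]
After op 11 (STO M2): stack=[3] mem=[0,0,9,3]
After op 12 (push 8): stack=[3,8] mem=[0,0,9,3]
After op 13 (-): stack=[-5] mem=[0,0,9,3]
After op 14 (push 3): stack=[-5,3] mem=[0,0,9,3]
After op 15 (RCL M3): stack=[-5,3,3] mem=[0,0,9,3]
After op 16 (dup): stack=[-5,3,3,3] mem=[0,0,9,3]
After op 17 (*): stack=[-5,3,9] mem=[0,0,9,3]
After op 18 (-): stack=[-5,-6] mem=[0,0,9,3]
After op 19 (-): stack=[1] mem=[0,0,9,3]
After op 20 (push 9): stack=[1,9] mem=[0,0,9,3]
After op 21 (dup): stack=[1,9,9] mem=[0,0,9,3]

Answer: 0 0 9 3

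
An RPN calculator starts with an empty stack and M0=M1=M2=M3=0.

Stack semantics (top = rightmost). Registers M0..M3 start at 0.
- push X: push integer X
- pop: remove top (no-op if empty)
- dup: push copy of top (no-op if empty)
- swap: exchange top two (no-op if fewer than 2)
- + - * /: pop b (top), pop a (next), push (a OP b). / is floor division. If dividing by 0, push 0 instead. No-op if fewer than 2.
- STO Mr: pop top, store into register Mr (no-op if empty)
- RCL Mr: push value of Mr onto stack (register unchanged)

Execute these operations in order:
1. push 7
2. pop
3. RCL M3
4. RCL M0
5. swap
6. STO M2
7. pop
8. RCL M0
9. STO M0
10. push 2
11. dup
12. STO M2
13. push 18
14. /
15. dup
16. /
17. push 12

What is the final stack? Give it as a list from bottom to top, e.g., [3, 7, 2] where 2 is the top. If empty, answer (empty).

Answer: [0, 12]

Derivation:
After op 1 (push 7): stack=[7] mem=[0,0,0,0]
After op 2 (pop): stack=[empty] mem=[0,0,0,0]
After op 3 (RCL M3): stack=[0] mem=[0,0,0,0]
After op 4 (RCL M0): stack=[0,0] mem=[0,0,0,0]
After op 5 (swap): stack=[0,0] mem=[0,0,0,0]
After op 6 (STO M2): stack=[0] mem=[0,0,0,0]
After op 7 (pop): stack=[empty] mem=[0,0,0,0]
After op 8 (RCL M0): stack=[0] mem=[0,0,0,0]
After op 9 (STO M0): stack=[empty] mem=[0,0,0,0]
After op 10 (push 2): stack=[2] mem=[0,0,0,0]
After op 11 (dup): stack=[2,2] mem=[0,0,0,0]
After op 12 (STO M2): stack=[2] mem=[0,0,2,0]
After op 13 (push 18): stack=[2,18] mem=[0,0,2,0]
After op 14 (/): stack=[0] mem=[0,0,2,0]
After op 15 (dup): stack=[0,0] mem=[0,0,2,0]
After op 16 (/): stack=[0] mem=[0,0,2,0]
After op 17 (push 12): stack=[0,12] mem=[0,0,2,0]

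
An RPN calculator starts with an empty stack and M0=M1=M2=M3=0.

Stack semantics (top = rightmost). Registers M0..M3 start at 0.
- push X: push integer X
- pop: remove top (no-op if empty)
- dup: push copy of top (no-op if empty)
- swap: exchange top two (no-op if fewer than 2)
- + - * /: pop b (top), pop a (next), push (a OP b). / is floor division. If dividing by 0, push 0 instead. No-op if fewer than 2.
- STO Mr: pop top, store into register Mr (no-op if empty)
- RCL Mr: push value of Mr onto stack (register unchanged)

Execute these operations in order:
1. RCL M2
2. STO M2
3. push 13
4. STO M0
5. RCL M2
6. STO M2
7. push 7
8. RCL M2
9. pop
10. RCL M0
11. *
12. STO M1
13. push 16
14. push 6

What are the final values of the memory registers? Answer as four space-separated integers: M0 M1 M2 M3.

After op 1 (RCL M2): stack=[0] mem=[0,0,0,0]
After op 2 (STO M2): stack=[empty] mem=[0,0,0,0]
After op 3 (push 13): stack=[13] mem=[0,0,0,0]
After op 4 (STO M0): stack=[empty] mem=[13,0,0,0]
After op 5 (RCL M2): stack=[0] mem=[13,0,0,0]
After op 6 (STO M2): stack=[empty] mem=[13,0,0,0]
After op 7 (push 7): stack=[7] mem=[13,0,0,0]
After op 8 (RCL M2): stack=[7,0] mem=[13,0,0,0]
After op 9 (pop): stack=[7] mem=[13,0,0,0]
After op 10 (RCL M0): stack=[7,13] mem=[13,0,0,0]
After op 11 (*): stack=[91] mem=[13,0,0,0]
After op 12 (STO M1): stack=[empty] mem=[13,91,0,0]
After op 13 (push 16): stack=[16] mem=[13,91,0,0]
After op 14 (push 6): stack=[16,6] mem=[13,91,0,0]

Answer: 13 91 0 0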